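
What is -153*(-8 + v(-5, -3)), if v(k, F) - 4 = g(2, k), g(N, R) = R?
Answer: 1377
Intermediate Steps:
v(k, F) = 4 + k
-153*(-8 + v(-5, -3)) = -153*(-8 + (4 - 5)) = -153*(-8 - 1) = -153*(-9) = 1377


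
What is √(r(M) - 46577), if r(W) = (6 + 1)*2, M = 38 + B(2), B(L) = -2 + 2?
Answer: I*√46563 ≈ 215.78*I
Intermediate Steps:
B(L) = 0
M = 38 (M = 38 + 0 = 38)
r(W) = 14 (r(W) = 7*2 = 14)
√(r(M) - 46577) = √(14 - 46577) = √(-46563) = I*√46563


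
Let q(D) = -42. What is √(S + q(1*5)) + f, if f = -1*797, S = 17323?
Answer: -797 + √17281 ≈ -665.54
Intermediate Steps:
f = -797
√(S + q(1*5)) + f = √(17323 - 42) - 797 = √17281 - 797 = -797 + √17281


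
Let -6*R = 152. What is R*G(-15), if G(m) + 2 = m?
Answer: 1292/3 ≈ 430.67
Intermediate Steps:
R = -76/3 (R = -1/6*152 = -76/3 ≈ -25.333)
G(m) = -2 + m
R*G(-15) = -76*(-2 - 15)/3 = -76/3*(-17) = 1292/3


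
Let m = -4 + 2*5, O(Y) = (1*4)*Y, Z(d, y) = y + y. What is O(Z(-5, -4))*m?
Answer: -192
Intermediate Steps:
Z(d, y) = 2*y
O(Y) = 4*Y
m = 6 (m = -4 + 10 = 6)
O(Z(-5, -4))*m = (4*(2*(-4)))*6 = (4*(-8))*6 = -32*6 = -192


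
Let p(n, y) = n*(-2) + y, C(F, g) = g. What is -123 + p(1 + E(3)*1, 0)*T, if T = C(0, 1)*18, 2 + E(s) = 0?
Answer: -87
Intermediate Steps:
E(s) = -2 (E(s) = -2 + 0 = -2)
T = 18 (T = 1*18 = 18)
p(n, y) = y - 2*n (p(n, y) = -2*n + y = y - 2*n)
-123 + p(1 + E(3)*1, 0)*T = -123 + (0 - 2*(1 - 2*1))*18 = -123 + (0 - 2*(1 - 2))*18 = -123 + (0 - 2*(-1))*18 = -123 + (0 + 2)*18 = -123 + 2*18 = -123 + 36 = -87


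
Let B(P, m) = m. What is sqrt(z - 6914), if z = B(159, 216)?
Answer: I*sqrt(6698) ≈ 81.841*I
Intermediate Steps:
z = 216
sqrt(z - 6914) = sqrt(216 - 6914) = sqrt(-6698) = I*sqrt(6698)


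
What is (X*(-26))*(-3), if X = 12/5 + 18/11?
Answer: 17316/55 ≈ 314.84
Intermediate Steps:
X = 222/55 (X = 12*(⅕) + 18*(1/11) = 12/5 + 18/11 = 222/55 ≈ 4.0364)
(X*(-26))*(-3) = ((222/55)*(-26))*(-3) = -5772/55*(-3) = 17316/55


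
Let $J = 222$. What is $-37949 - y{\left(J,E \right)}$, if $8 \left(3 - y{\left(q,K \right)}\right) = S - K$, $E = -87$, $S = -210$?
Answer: $- \frac{303739}{8} \approx -37967.0$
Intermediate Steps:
$y{\left(q,K \right)} = \frac{117}{4} + \frac{K}{8}$ ($y{\left(q,K \right)} = 3 - \frac{-210 - K}{8} = 3 + \left(\frac{105}{4} + \frac{K}{8}\right) = \frac{117}{4} + \frac{K}{8}$)
$-37949 - y{\left(J,E \right)} = -37949 - \left(\frac{117}{4} + \frac{1}{8} \left(-87\right)\right) = -37949 - \left(\frac{117}{4} - \frac{87}{8}\right) = -37949 - \frac{147}{8} = - \frac{303739}{8}$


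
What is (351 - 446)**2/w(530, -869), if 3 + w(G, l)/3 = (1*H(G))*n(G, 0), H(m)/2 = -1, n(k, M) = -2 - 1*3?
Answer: 9025/21 ≈ 429.76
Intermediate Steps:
n(k, M) = -5 (n(k, M) = -2 - 3 = -5)
H(m) = -2 (H(m) = 2*(-1) = -2)
w(G, l) = 21 (w(G, l) = -9 + 3*((1*(-2))*(-5)) = -9 + 3*(-2*(-5)) = -9 + 3*10 = -9 + 30 = 21)
(351 - 446)**2/w(530, -869) = (351 - 446)**2/21 = (-95)**2*(1/21) = 9025*(1/21) = 9025/21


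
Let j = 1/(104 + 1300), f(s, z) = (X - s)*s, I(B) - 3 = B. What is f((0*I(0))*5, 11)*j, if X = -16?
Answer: 0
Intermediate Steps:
I(B) = 3 + B
f(s, z) = s*(-16 - s) (f(s, z) = (-16 - s)*s = s*(-16 - s))
j = 1/1404 ≈ 0.00071225
f((0*I(0))*5, 11)*j = -(0*(3 + 0))*5*(16 + (0*(3 + 0))*5)*(1/1404) = -(0*3)*5*(16 + (0*3)*5)*(1/1404) = -0*5*(16 + 0*5)*(1/1404) = -1*0*(16 + 0)*(1/1404) = -1*0*16*(1/1404) = 0*(1/1404) = 0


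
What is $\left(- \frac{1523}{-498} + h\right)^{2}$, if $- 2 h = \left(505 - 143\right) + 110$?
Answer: $\frac{13457160025}{248004} \approx 54262.0$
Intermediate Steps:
$h = -236$ ($h = - \frac{\left(505 - 143\right) + 110}{2} = - \frac{362 + 110}{2} = \left(- \frac{1}{2}\right) 472 = -236$)
$\left(- \frac{1523}{-498} + h\right)^{2} = \left(- \frac{1523}{-498} - 236\right)^{2} = \left(\left(-1523\right) \left(- \frac{1}{498}\right) - 236\right)^{2} = \left(\frac{1523}{498} - 236\right)^{2} = \left(- \frac{116005}{498}\right)^{2} = \frac{13457160025}{248004}$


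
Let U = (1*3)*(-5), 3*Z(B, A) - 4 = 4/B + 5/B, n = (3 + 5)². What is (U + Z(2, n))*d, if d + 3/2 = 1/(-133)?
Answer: 29273/1596 ≈ 18.341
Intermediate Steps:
n = 64 (n = 8² = 64)
Z(B, A) = 4/3 + 3/B (Z(B, A) = 4/3 + (4/B + 5/B)/3 = 4/3 + (9/B)/3 = 4/3 + 3/B)
U = -15 (U = 3*(-5) = -15)
d = -401/266 (d = -3/2 + 1/(-133) = -3/2 - 1/133 = -401/266 ≈ -1.5075)
(U + Z(2, n))*d = (-15 + (4/3 + 3/2))*(-401/266) = (-15 + 17/6)*(-401/266) = -73/6*(-401/266) = 29273/1596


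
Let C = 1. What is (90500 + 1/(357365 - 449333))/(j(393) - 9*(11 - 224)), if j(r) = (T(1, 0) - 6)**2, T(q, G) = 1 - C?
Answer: 1189014857/25659072 ≈ 46.339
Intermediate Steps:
T(q, G) = 0 (T(q, G) = 1 - 1*1 = 1 - 1 = 0)
j(r) = 36 (j(r) = (0 - 6)**2 = (-6)**2 = 36)
(90500 + 1/(357365 - 449333))/(j(393) - 9*(11 - 224)) = (90500 + 1/(357365 - 449333))/(36 - 9*(11 - 224)) = (90500 + 1/(-91968))/(36 - 9*(-213)) = (90500 - 1/91968)/(36 + 1917) = (8323103999/91968)/1953 = (8323103999/91968)*(1/1953) = 1189014857/25659072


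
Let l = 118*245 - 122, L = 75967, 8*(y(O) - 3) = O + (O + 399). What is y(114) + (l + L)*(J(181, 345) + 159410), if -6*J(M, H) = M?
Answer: 400700028533/24 ≈ 1.6696e+10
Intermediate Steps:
y(O) = 423/8 + O/4 (y(O) = 3 + (O + (O + 399))/8 = 3 + (O + (399 + O))/8 = 3 + (399 + 2*O)/8 = 3 + (399/8 + O/4) = 423/8 + O/4)
J(M, H) = -M/6
l = 28788 (l = 28910 - 122 = 28788)
y(114) + (l + L)*(J(181, 345) + 159410) = (423/8 + (¼)*114) + (28788 + 75967)*(-⅙*181 + 159410) = (423/8 + 57/2) + 104755*(-181/6 + 159410) = 651/8 + 104755*(956279/6) = 651/8 + 100175006645/6 = 400700028533/24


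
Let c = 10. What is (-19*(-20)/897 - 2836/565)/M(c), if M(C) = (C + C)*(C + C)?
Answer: -291149/25340250 ≈ -0.011490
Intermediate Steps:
M(C) = 4*C² (M(C) = (2*C)*(2*C) = 4*C²)
(-19*(-20)/897 - 2836/565)/M(c) = (-19*(-20)/897 - 2836/565)/((4*10²)) = (380*(1/897) - 2836*1/565)/((4*100)) = (380/897 - 2836/565)/400 = -2329192/506805*1/400 = -291149/25340250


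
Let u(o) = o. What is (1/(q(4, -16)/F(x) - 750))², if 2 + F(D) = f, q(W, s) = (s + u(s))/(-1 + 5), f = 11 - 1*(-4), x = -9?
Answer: 169/95218564 ≈ 1.7749e-6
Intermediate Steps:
f = 15 (f = 11 + 4 = 15)
q(W, s) = s/2 (q(W, s) = (s + s)/(-1 + 5) = (2*s)/4 = (2*s)*(¼) = s/2)
F(D) = 13 (F(D) = -2 + 15 = 13)
(1/(q(4, -16)/F(x) - 750))² = (1/(((½)*(-16))/13 - 750))² = (1/(-8*1/13 - 750))² = (1/(-8/13 - 750))² = (1/(-9758/13))² = (-13/9758)² = 169/95218564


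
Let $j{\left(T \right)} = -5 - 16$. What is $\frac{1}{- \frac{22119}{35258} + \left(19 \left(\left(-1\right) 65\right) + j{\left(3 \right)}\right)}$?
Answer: $- \frac{35258}{44306167} \approx -0.00079578$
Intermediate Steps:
$j{\left(T \right)} = -21$ ($j{\left(T \right)} = -5 - 16 = -21$)
$\frac{1}{- \frac{22119}{35258} + \left(19 \left(\left(-1\right) 65\right) + j{\left(3 \right)}\right)} = \frac{1}{- \frac{22119}{35258} + \left(19 \left(\left(-1\right) 65\right) - 21\right)} = \frac{1}{\left(-22119\right) \frac{1}{35258} + \left(19 \left(-65\right) - 21\right)} = \frac{1}{- \frac{22119}{35258} - 1256} = \frac{1}{- \frac{44306167}{35258}} = - \frac{35258}{44306167}$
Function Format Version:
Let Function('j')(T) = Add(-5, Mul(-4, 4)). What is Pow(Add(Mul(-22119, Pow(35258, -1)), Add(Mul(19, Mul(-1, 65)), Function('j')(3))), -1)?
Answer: Rational(-35258, 44306167) ≈ -0.00079578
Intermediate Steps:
Function('j')(T) = -21 (Function('j')(T) = Add(-5, -16) = -21)
Pow(Add(Mul(-22119, Pow(35258, -1)), Add(Mul(19, Mul(-1, 65)), Function('j')(3))), -1) = Pow(Add(Mul(-22119, Pow(35258, -1)), Add(Mul(19, Mul(-1, 65)), -21)), -1) = Pow(Add(Mul(-22119, Rational(1, 35258)), Add(Mul(19, -65), -21)), -1) = Pow(Add(Rational(-22119, 35258), Add(-1235, -21)), -1) = Pow(Add(Rational(-22119, 35258), -1256), -1) = Pow(Rational(-44306167, 35258), -1) = Rational(-35258, 44306167)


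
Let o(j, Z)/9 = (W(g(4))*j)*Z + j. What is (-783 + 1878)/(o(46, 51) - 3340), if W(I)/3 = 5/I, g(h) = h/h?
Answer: 1095/313784 ≈ 0.0034897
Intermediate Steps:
g(h) = 1
W(I) = 15/I (W(I) = 3*(5/I) = 15/I)
o(j, Z) = 9*j + 135*Z*j (o(j, Z) = 9*(((15/1)*j)*Z + j) = 9*(((15*1)*j)*Z + j) = 9*((15*j)*Z + j) = 9*(15*Z*j + j) = 9*(j + 15*Z*j) = 9*j + 135*Z*j)
(-783 + 1878)/(o(46, 51) - 3340) = (-783 + 1878)/(9*46*(1 + 15*51) - 3340) = 1095/(9*46*(1 + 765) - 3340) = 1095/(9*46*766 - 3340) = 1095/(317124 - 3340) = 1095/313784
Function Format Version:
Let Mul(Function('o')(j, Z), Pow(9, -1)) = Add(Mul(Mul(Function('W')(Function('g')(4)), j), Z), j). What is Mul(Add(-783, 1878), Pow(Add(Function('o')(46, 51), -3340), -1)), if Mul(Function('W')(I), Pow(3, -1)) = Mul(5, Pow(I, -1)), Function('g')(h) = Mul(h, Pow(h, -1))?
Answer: Rational(1095, 313784) ≈ 0.0034897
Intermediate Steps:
Function('g')(h) = 1
Function('W')(I) = Mul(15, Pow(I, -1)) (Function('W')(I) = Mul(3, Mul(5, Pow(I, -1))) = Mul(15, Pow(I, -1)))
Function('o')(j, Z) = Add(Mul(9, j), Mul(135, Z, j)) (Function('o')(j, Z) = Mul(9, Add(Mul(Mul(Mul(15, Pow(1, -1)), j), Z), j)) = Mul(9, Add(Mul(Mul(Mul(15, 1), j), Z), j)) = Mul(9, Add(Mul(Mul(15, j), Z), j)) = Mul(9, Add(Mul(15, Z, j), j)) = Mul(9, Add(j, Mul(15, Z, j))) = Add(Mul(9, j), Mul(135, Z, j)))
Mul(Add(-783, 1878), Pow(Add(Function('o')(46, 51), -3340), -1)) = Mul(Add(-783, 1878), Pow(Add(Mul(9, 46, Add(1, Mul(15, 51))), -3340), -1)) = Mul(1095, Pow(Add(Mul(9, 46, Add(1, 765)), -3340), -1)) = Mul(1095, Pow(Add(Mul(9, 46, 766), -3340), -1)) = Mul(1095, Pow(Add(317124, -3340), -1)) = Mul(1095, Pow(313784, -1)) = Mul(1095, Rational(1, 313784)) = Rational(1095, 313784)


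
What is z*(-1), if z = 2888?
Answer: -2888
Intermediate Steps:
z*(-1) = 2888*(-1) = -2888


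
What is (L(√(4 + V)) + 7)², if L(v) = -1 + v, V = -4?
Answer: 36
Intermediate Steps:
(L(√(4 + V)) + 7)² = ((-1 + √(4 - 4)) + 7)² = ((-1 + √0) + 7)² = ((-1 + 0) + 7)² = (-1 + 7)² = 6² = 36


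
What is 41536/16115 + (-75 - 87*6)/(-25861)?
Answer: 98525741/37886365 ≈ 2.6006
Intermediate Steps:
41536/16115 + (-75 - 87*6)/(-25861) = 41536*(1/16115) + (-75 - 522)*(-1/25861) = 3776/1465 - 597*(-1/25861) = 3776/1465 + 597/25861 = 98525741/37886365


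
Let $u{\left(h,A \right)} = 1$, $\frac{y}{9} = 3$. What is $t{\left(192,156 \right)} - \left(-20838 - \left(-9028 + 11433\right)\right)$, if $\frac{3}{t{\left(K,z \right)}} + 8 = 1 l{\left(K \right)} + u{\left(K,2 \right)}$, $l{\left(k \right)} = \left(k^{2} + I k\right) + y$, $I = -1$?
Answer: $\frac{852832159}{36692} \approx 23243.0$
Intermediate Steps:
$y = 27$ ($y = 9 \cdot 3 = 27$)
$l{\left(k \right)} = 27 + k^{2} - k$ ($l{\left(k \right)} = \left(k^{2} - k\right) + 27 = 27 + k^{2} - k$)
$t{\left(K,z \right)} = \frac{3}{20 + K^{2} - K}$ ($t{\left(K,z \right)} = \frac{3}{-8 + \left(1 \left(27 + K^{2} - K\right) + 1\right)} = \frac{3}{-8 + \left(\left(27 + K^{2} - K\right) + 1\right)} = \frac{3}{-8 + \left(28 + K^{2} - K\right)} = \frac{3}{20 + K^{2} - K}$)
$t{\left(192,156 \right)} - \left(-20838 - \left(-9028 + 11433\right)\right) = \frac{3}{20 + 192^{2} - 192} - \left(-20838 - \left(-9028 + 11433\right)\right) = \frac{3}{20 + 36864 - 192} - \left(-20838 - 2405\right) = \frac{3}{36692} - \left(-20838 - 2405\right) = 3 \cdot \frac{1}{36692} - -23243 = \frac{3}{36692} + 23243 = \frac{852832159}{36692}$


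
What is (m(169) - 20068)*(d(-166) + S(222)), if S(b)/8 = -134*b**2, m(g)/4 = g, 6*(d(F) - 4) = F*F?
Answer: 1024437693056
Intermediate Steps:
d(F) = 4 + F**2/6 (d(F) = 4 + (F*F)/6 = 4 + F**2/6)
m(g) = 4*g
S(b) = -1072*b**2 (S(b) = 8*(-134*b**2) = -1072*b**2)
(m(169) - 20068)*(d(-166) + S(222)) = (4*169 - 20068)*((4 + (1/6)*(-166)**2) - 1072*222**2) = (676 - 20068)*((4 + (1/6)*27556) - 1072*49284) = -19392*((4 + 13778/3) - 52832448) = -19392*(13790/3 - 52832448) = -19392*(-158483554/3) = 1024437693056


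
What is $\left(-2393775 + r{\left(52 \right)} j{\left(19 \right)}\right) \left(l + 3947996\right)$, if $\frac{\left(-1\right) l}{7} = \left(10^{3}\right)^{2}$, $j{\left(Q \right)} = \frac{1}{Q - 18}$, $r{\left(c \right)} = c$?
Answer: $7305652170892$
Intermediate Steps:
$j{\left(Q \right)} = \frac{1}{-18 + Q}$
$l = -7000000$ ($l = - 7 \left(10^{3}\right)^{2} = - 7 \cdot 1000^{2} = \left(-7\right) 1000000 = -7000000$)
$\left(-2393775 + r{\left(52 \right)} j{\left(19 \right)}\right) \left(l + 3947996\right) = \left(-2393775 + \frac{52}{-18 + 19}\right) \left(-7000000 + 3947996\right) = \left(-2393775 + \frac{52}{1}\right) \left(-3052004\right) = \left(-2393775 + 52 \cdot 1\right) \left(-3052004\right) = \left(-2393775 + 52\right) \left(-3052004\right) = \left(-2393723\right) \left(-3052004\right) = 7305652170892$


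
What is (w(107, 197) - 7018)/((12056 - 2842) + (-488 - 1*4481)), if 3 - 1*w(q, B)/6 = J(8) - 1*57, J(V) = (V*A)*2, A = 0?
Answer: -6658/4245 ≈ -1.5684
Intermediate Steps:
J(V) = 0 (J(V) = (V*0)*2 = 0*2 = 0)
w(q, B) = 360 (w(q, B) = 18 - 6*(0 - 1*57) = 18 - 6*(0 - 57) = 18 - 6*(-57) = 18 + 342 = 360)
(w(107, 197) - 7018)/((12056 - 2842) + (-488 - 1*4481)) = (360 - 7018)/((12056 - 2842) + (-488 - 1*4481)) = -6658/(9214 + (-488 - 4481)) = -6658/(9214 - 4969) = -6658/4245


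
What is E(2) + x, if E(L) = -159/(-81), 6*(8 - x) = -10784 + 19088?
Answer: -37099/27 ≈ -1374.0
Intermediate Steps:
x = -1376 (x = 8 - (-10784 + 19088)/6 = 8 - 1/6*8304 = 8 - 1384 = -1376)
E(L) = 53/27 (E(L) = -159*(-1/81) = 53/27)
E(2) + x = 53/27 - 1376 = -37099/27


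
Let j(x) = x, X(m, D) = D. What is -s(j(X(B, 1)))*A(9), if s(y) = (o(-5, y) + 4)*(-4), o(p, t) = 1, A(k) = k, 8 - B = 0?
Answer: 180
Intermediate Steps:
B = 8 (B = 8 - 1*0 = 8 + 0 = 8)
s(y) = -20 (s(y) = (1 + 4)*(-4) = 5*(-4) = -20)
-s(j(X(B, 1)))*A(9) = -(-20)*9 = -1*(-180) = 180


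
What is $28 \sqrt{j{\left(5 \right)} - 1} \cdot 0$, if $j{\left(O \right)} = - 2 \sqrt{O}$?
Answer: $0$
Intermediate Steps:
$28 \sqrt{j{\left(5 \right)} - 1} \cdot 0 = 28 \sqrt{- 2 \sqrt{5} - 1} \cdot 0 = 28 \sqrt{-1 - 2 \sqrt{5}} \cdot 0 = 0$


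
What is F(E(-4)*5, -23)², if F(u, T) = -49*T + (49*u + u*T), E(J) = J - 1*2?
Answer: 120409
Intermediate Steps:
E(J) = -2 + J (E(J) = J - 2 = -2 + J)
F(u, T) = -49*T + 49*u + T*u (F(u, T) = -49*T + (49*u + T*u) = -49*T + 49*u + T*u)
F(E(-4)*5, -23)² = (-49*(-23) + 49*((-2 - 4)*5) - 23*(-2 - 4)*5)² = (1127 + 49*(-6*5) - (-138)*5)² = (1127 + 49*(-30) - 23*(-30))² = (1127 - 1470 + 690)² = 347² = 120409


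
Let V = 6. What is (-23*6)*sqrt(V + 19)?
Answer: -690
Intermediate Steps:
(-23*6)*sqrt(V + 19) = (-23*6)*sqrt(6 + 19) = -138*sqrt(25) = -138*5 = -690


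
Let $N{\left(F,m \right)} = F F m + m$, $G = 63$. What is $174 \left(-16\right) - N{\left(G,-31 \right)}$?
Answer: $120286$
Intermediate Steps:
$N{\left(F,m \right)} = m + m F^{2}$ ($N{\left(F,m \right)} = F^{2} m + m = m F^{2} + m = m + m F^{2}$)
$174 \left(-16\right) - N{\left(G,-31 \right)} = 174 \left(-16\right) - - 31 \left(1 + 63^{2}\right) = -2784 - - 31 \left(1 + 3969\right) = -2784 - \left(-31\right) 3970 = -2784 - -123070 = -2784 + 123070 = 120286$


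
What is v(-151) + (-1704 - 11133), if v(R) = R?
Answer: -12988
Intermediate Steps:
v(-151) + (-1704 - 11133) = -151 + (-1704 - 11133) = -151 - 12837 = -12988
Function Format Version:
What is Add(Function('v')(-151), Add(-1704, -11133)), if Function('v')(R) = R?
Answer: -12988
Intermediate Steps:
Add(Function('v')(-151), Add(-1704, -11133)) = Add(-151, Add(-1704, -11133)) = Add(-151, -12837) = -12988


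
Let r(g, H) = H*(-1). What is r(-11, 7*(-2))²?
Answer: 196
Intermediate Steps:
r(g, H) = -H
r(-11, 7*(-2))² = (-7*(-2))² = (-1*(-14))² = 14² = 196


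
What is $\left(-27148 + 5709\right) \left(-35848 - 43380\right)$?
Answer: $1698569092$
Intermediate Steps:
$\left(-27148 + 5709\right) \left(-35848 - 43380\right) = \left(-21439\right) \left(-79228\right) = 1698569092$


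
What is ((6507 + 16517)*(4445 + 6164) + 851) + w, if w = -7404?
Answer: 244255063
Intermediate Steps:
((6507 + 16517)*(4445 + 6164) + 851) + w = ((6507 + 16517)*(4445 + 6164) + 851) - 7404 = (23024*10609 + 851) - 7404 = (244261616 + 851) - 7404 = 244262467 - 7404 = 244255063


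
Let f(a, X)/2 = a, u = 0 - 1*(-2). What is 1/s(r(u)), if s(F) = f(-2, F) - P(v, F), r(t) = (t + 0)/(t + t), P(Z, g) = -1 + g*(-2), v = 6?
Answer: -1/2 ≈ -0.50000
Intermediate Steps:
u = 2 (u = 0 + 2 = 2)
f(a, X) = 2*a
P(Z, g) = -1 - 2*g
r(t) = 1/2 (r(t) = t/((2*t)) = t*(1/(2*t)) = 1/2)
s(F) = -3 + 2*F (s(F) = 2*(-2) - (-1 - 2*F) = -4 + (1 + 2*F) = -3 + 2*F)
1/s(r(u)) = 1/(-3 + 2*(1/2)) = 1/(-3 + 1) = 1/(-2) = -1/2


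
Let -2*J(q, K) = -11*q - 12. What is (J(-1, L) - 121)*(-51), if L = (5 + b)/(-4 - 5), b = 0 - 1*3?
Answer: 12291/2 ≈ 6145.5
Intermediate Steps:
b = -3 (b = 0 - 3 = -3)
L = -2/9 (L = (5 - 3)/(-4 - 5) = 2/(-9) = 2*(-⅑) = -2/9 ≈ -0.22222)
J(q, K) = 6 + 11*q/2 (J(q, K) = -(-11*q - 12)/2 = -(-12 - 11*q)/2 = 6 + 11*q/2)
(J(-1, L) - 121)*(-51) = ((6 + (11/2)*(-1)) - 121)*(-51) = ((6 - 11/2) - 121)*(-51) = (½ - 121)*(-51) = -241/2*(-51) = 12291/2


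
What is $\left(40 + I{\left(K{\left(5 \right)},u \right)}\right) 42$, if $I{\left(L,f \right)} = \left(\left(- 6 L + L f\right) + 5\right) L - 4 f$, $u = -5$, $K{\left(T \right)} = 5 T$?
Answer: $-280980$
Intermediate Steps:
$I{\left(L,f \right)} = - 4 f + L \left(5 - 6 L + L f\right)$ ($I{\left(L,f \right)} = \left(5 - 6 L + L f\right) L - 4 f = L \left(5 - 6 L + L f\right) - 4 f = - 4 f + L \left(5 - 6 L + L f\right)$)
$\left(40 + I{\left(K{\left(5 \right)},u \right)}\right) 42 = \left(40 - \left(-20 + 6875 - 25 \cdot 5\right)\right) 42 = \left(40 + \left(- 6 \cdot 25^{2} + 20 + 5 \cdot 25 - 5 \cdot 25^{2}\right)\right) 42 = \left(40 + \left(\left(-6\right) 625 + 20 + 125 - 3125\right)\right) 42 = \left(40 + \left(-3750 + 20 + 125 - 3125\right)\right) 42 = \left(40 - 6730\right) 42 = \left(-6690\right) 42 = -280980$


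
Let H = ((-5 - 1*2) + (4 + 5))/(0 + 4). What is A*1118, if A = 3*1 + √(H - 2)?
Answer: 3354 + 559*I*√6 ≈ 3354.0 + 1369.3*I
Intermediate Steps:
H = ½ (H = ((-5 - 2) + 9)/4 = (-7 + 9)*(¼) = 2*(¼) = ½ ≈ 0.50000)
A = 3 + I*√6/2 (A = 3*1 + √(½ - 2) = 3 + √(-3/2) = 3 + I*√6/2 ≈ 3.0 + 1.2247*I)
A*1118 = (3 + I*√6/2)*1118 = 3354 + 559*I*√6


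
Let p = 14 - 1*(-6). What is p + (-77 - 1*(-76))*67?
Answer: -47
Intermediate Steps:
p = 20 (p = 14 + 6 = 20)
p + (-77 - 1*(-76))*67 = 20 + (-77 - 1*(-76))*67 = 20 + (-77 + 76)*67 = 20 - 1*67 = 20 - 67 = -47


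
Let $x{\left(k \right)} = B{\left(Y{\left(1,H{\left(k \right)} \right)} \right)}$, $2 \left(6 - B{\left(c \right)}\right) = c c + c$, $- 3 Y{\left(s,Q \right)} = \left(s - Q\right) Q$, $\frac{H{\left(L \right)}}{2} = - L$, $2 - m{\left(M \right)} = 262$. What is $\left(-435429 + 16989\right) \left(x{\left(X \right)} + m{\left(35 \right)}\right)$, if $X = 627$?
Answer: $57576338320885560$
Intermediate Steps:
$m{\left(M \right)} = -260$ ($m{\left(M \right)} = 2 - 262 = -260$)
$H{\left(L \right)} = - 2 L$ ($H{\left(L \right)} = 2 \left(- L\right) = - 2 L$)
$Y{\left(s,Q \right)} = - \frac{Q \left(s - Q\right)}{3}$ ($Y{\left(s,Q \right)} = - \frac{\left(s - Q\right) Q}{3} = - \frac{Q \left(s - Q\right)}{3}$)
$B{\left(c \right)} = 6 - \frac{c}{2} - \frac{c^{2}}{2}$ ($B{\left(c \right)} = 6 - \frac{c c + c}{2} = 6 - \frac{c^{2} + c}{2} = 6 - \frac{c + c^{2}}{2} = 6 - \left(\frac{c}{2} + \frac{c^{2}}{2}\right) = 6 - \frac{c}{2} - \frac{c^{2}}{2}$)
$x{\left(k \right)} = 6 - \frac{2 k^{2} \left(-1 - 2 k\right)^{2}}{9} + \frac{k \left(-1 - 2 k\right)}{3}$ ($x{\left(k \right)} = 6 - \frac{\frac{1}{3} \left(- 2 k\right) \left(- 2 k - 1\right)}{2} - \frac{\left(\frac{- 2 k \left(- 2 k - 1\right)}{3}\right)^{2}}{2} = 6 - \frac{\frac{1}{3} \left(- 2 k\right) \left(-1 - 2 k\right)}{2} - \frac{\left(\frac{- 2 k \left(-1 - 2 k\right)}{3}\right)^{2}}{2} = 6 - \frac{\left(- \frac{2}{3}\right) k \left(-1 - 2 k\right)}{2} - \frac{\left(- \frac{2 k \left(-1 - 2 k\right)}{3}\right)^{2}}{2} = 6 + \frac{k \left(-1 - 2 k\right)}{3} - \frac{\frac{4}{9} k^{2} \left(-1 - 2 k\right)^{2}}{2} = 6 + \frac{k \left(-1 - 2 k\right)}{3} - \frac{2 k^{2} \left(-1 - 2 k\right)^{2}}{9} = 6 - \frac{2 k^{2} \left(-1 - 2 k\right)^{2}}{9} + \frac{k \left(-1 - 2 k\right)}{3}$)
$\left(-435429 + 16989\right) \left(x{\left(X \right)} + m{\left(35 \right)}\right) = \left(-435429 + 16989\right) \left(\left(6 - \frac{8 \cdot 627^{2}}{9} - \frac{8 \cdot 627^{3}}{9} - \frac{8 \cdot 627^{4}}{9} - 209\right) - 260\right) = - 418440 \left(\left(6 - 349448 - 219103896 - 137378142792 - 209\right) - 260\right) = - 418440 \left(-137597596339 - 260\right) = \left(-418440\right) \left(-137597596599\right) = 57576338320885560$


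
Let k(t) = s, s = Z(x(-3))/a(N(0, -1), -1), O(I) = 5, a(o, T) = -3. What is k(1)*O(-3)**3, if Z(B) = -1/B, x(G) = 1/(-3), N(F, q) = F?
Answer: -125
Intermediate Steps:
x(G) = -1/3
s = -1 (s = -1/(-1/3)/(-3) = -1*(-3)*(-1/3) = 3*(-1/3) = -1)
k(t) = -1
k(1)*O(-3)**3 = -1*5**3 = -1*125 = -125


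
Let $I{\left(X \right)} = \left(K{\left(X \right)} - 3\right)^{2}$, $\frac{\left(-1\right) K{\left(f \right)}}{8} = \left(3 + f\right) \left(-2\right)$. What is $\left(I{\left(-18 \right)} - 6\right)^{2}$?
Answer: $3486075849$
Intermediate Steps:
$K{\left(f \right)} = 48 + 16 f$ ($K{\left(f \right)} = - 8 \left(3 + f\right) \left(-2\right) = - 8 \left(-6 - 2 f\right) = 48 + 16 f$)
$I{\left(X \right)} = \left(45 + 16 X\right)^{2}$ ($I{\left(X \right)} = \left(\left(48 + 16 X\right) - 3\right)^{2} = \left(45 + 16 X\right)^{2}$)
$\left(I{\left(-18 \right)} - 6\right)^{2} = \left(\left(45 + 16 \left(-18\right)\right)^{2} - 6\right)^{2} = \left(\left(45 - 288\right)^{2} - 6\right)^{2} = \left(\left(-243\right)^{2} - 6\right)^{2} = \left(59049 - 6\right)^{2} = 59043^{2} = 3486075849$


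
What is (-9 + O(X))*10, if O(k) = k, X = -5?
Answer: -140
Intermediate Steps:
(-9 + O(X))*10 = (-9 - 5)*10 = -14*10 = -140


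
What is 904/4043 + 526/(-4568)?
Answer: 1001427/9234212 ≈ 0.10845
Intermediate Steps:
904/4043 + 526/(-4568) = 904*(1/4043) + 526*(-1/4568) = 904/4043 - 263/2284 = 1001427/9234212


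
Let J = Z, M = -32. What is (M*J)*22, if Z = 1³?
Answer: -704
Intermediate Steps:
Z = 1
J = 1
(M*J)*22 = -32*1*22 = -32*22 = -704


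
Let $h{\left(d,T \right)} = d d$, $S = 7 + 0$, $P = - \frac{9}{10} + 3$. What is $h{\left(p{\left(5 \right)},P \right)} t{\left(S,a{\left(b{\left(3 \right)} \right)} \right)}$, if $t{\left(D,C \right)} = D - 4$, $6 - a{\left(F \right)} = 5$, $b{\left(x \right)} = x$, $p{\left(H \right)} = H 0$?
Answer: $0$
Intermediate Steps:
$p{\left(H \right)} = 0$
$a{\left(F \right)} = 1$ ($a{\left(F \right)} = 6 - 5 = 1$)
$P = \frac{21}{10}$ ($P = \left(-9\right) \frac{1}{10} + 3 = - \frac{9}{10} + 3 = \frac{21}{10} \approx 2.1$)
$S = 7$
$t{\left(D,C \right)} = -4 + D$
$h{\left(d,T \right)} = d^{2}$
$h{\left(p{\left(5 \right)},P \right)} t{\left(S,a{\left(b{\left(3 \right)} \right)} \right)} = 0^{2} \left(-4 + 7\right) = 0 \cdot 3 = 0$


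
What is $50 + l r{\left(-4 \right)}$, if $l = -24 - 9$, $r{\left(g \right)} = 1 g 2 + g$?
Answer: $446$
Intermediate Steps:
$r{\left(g \right)} = 3 g$ ($r{\left(g \right)} = g 2 + g = 2 g + g = 3 g$)
$l = -33$ ($l = -24 - 9 = -33$)
$50 + l r{\left(-4 \right)} = 50 - 33 \cdot 3 \left(-4\right) = 50 - -396 = 50 + 396 = 446$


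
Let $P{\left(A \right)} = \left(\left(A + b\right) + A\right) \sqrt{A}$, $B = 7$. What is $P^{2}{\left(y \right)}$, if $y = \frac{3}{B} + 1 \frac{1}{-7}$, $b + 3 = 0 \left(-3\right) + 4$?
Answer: $\frac{242}{343} \approx 0.70554$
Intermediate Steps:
$b = 1$ ($b = -3 + \left(0 \left(-3\right) + 4\right) = -3 + \left(0 + 4\right) = -3 + 4 = 1$)
$y = \frac{2}{7}$ ($y = \frac{3}{7} + 1 \frac{1}{-7} = 3 \cdot \frac{1}{7} + 1 \left(- \frac{1}{7}\right) = \frac{3}{7} - \frac{1}{7} = \frac{2}{7} \approx 0.28571$)
$P{\left(A \right)} = \sqrt{A} \left(1 + 2 A\right)$ ($P{\left(A \right)} = \left(\left(A + 1\right) + A\right) \sqrt{A} = \left(\left(1 + A\right) + A\right) \sqrt{A} = \left(1 + 2 A\right) \sqrt{A} = \sqrt{A} \left(1 + 2 A\right)$)
$P^{2}{\left(y \right)} = \left(\sqrt{\frac{2}{7}} \left(1 + 2 \cdot \frac{2}{7}\right)\right)^{2} = \left(\frac{\sqrt{14}}{7} \left(1 + \frac{4}{7}\right)\right)^{2} = \left(\frac{\sqrt{14}}{7} \cdot \frac{11}{7}\right)^{2} = \left(\frac{11 \sqrt{14}}{49}\right)^{2} = \frac{242}{343}$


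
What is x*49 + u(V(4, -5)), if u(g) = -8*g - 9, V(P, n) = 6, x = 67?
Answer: 3226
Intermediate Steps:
u(g) = -9 - 8*g
x*49 + u(V(4, -5)) = 67*49 + (-9 - 8*6) = 3283 + (-9 - 48) = 3283 - 57 = 3226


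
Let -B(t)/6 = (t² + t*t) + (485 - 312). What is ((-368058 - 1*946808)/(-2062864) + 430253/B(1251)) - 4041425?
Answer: -39143975600093398823/9685687981800 ≈ -4.0414e+6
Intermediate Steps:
B(t) = -1038 - 12*t² (B(t) = -6*((t² + t*t) + (485 - 312)) = -6*((t² + t²) + 173) = -6*(2*t² + 173) = -6*(173 + 2*t²) = -1038 - 12*t²)
((-368058 - 1*946808)/(-2062864) + 430253/B(1251)) - 4041425 = ((-368058 - 1*946808)/(-2062864) + 430253/(-1038 - 12*1251²)) - 4041425 = ((-368058 - 946808)*(-1/2062864) + 430253/(-1038 - 12*1565001)) - 4041425 = (-1314866*(-1/2062864) + 430253/(-1038 - 18780012)) - 4041425 = (657433/1031432 + 430253/(-18781050)) - 4041425 = (657433/1031432 + 430253*(-1/18781050)) - 4041425 = (657433/1031432 - 430253/18781050) - 4041425 = 5951752666177/9685687981800 - 4041425 = -39143975600093398823/9685687981800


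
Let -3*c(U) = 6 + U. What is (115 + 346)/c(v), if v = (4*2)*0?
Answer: -461/2 ≈ -230.50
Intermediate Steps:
v = 0 (v = 8*0 = 0)
c(U) = -2 - U/3 (c(U) = -(6 + U)/3 = -2 - U/3)
(115 + 346)/c(v) = (115 + 346)/(-2 - ⅓*0) = 461/(-2 + 0) = 461/(-2) = 461*(-½) = -461/2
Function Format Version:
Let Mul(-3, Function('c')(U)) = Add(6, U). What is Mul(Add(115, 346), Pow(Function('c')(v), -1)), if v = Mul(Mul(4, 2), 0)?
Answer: Rational(-461, 2) ≈ -230.50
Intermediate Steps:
v = 0 (v = Mul(8, 0) = 0)
Function('c')(U) = Add(-2, Mul(Rational(-1, 3), U)) (Function('c')(U) = Mul(Rational(-1, 3), Add(6, U)) = Add(-2, Mul(Rational(-1, 3), U)))
Mul(Add(115, 346), Pow(Function('c')(v), -1)) = Mul(Add(115, 346), Pow(Add(-2, Mul(Rational(-1, 3), 0)), -1)) = Mul(461, Pow(Add(-2, 0), -1)) = Mul(461, Pow(-2, -1)) = Mul(461, Rational(-1, 2)) = Rational(-461, 2)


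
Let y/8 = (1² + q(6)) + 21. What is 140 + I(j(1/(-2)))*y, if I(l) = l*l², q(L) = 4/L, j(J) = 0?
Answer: 140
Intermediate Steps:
I(l) = l³
y = 544/3 (y = 8*((1² + 4/6) + 21) = 8*((1 + 4*(⅙)) + 21) = 8*((1 + ⅔) + 21) = 8*(5/3 + 21) = 8*(68/3) = 544/3 ≈ 181.33)
140 + I(j(1/(-2)))*y = 140 + 0³*(544/3) = 140 + 0*(544/3) = 140 + 0 = 140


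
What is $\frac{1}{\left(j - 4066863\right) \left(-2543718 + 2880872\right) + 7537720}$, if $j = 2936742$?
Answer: $- \frac{1}{381017277914} \approx -2.6246 \cdot 10^{-12}$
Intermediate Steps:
$\frac{1}{\left(j - 4066863\right) \left(-2543718 + 2880872\right) + 7537720} = \frac{1}{\left(2936742 - 4066863\right) \left(-2543718 + 2880872\right) + 7537720} = \frac{1}{\left(-1130121\right) 337154 + 7537720} = \frac{1}{-381024815634 + 7537720} = \frac{1}{-381017277914} = - \frac{1}{381017277914}$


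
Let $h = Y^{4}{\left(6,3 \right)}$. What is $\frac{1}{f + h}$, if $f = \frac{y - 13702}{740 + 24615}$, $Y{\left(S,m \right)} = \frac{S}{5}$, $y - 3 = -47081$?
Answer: $- \frac{3169375}{1025484} \approx -3.0906$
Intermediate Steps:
$y = -47078$ ($y = 3 - 47081 = -47078$)
$Y{\left(S,m \right)} = \frac{S}{5}$ ($Y{\left(S,m \right)} = S \frac{1}{5} = \frac{S}{5}$)
$h = \frac{1296}{625}$ ($h = \left(\frac{1}{5} \cdot 6\right)^{4} = \left(\frac{6}{5}\right)^{4} = \frac{1296}{625} \approx 2.0736$)
$f = - \frac{12156}{5071}$ ($f = \frac{-47078 - 13702}{740 + 24615} = - \frac{60780}{25355} = \left(-60780\right) \frac{1}{25355} = - \frac{12156}{5071} \approx -2.3972$)
$\frac{1}{f + h} = \frac{1}{- \frac{12156}{5071} + \frac{1296}{625}} = \frac{1}{- \frac{1025484}{3169375}} = - \frac{3169375}{1025484}$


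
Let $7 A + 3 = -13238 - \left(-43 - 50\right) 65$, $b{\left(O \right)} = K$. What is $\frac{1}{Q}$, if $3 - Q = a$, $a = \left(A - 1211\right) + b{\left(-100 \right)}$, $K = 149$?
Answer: $\frac{1}{2093} \approx 0.00047778$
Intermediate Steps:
$b{\left(O \right)} = 149$
$A = -1028$ ($A = - \frac{3}{7} + \frac{-13238 - \left(-43 - 50\right) 65}{7} = - \frac{3}{7} + \frac{-13238 - \left(-93\right) 65}{7} = - \frac{3}{7} + \frac{-13238 - -6045}{7} = - \frac{3}{7} + \frac{-13238 + 6045}{7} = - \frac{3}{7} + \frac{1}{7} \left(-7193\right) = - \frac{3}{7} - \frac{7193}{7} = -1028$)
$a = -2090$ ($a = \left(-1028 - 1211\right) + 149 = -2239 + 149 = -2090$)
$Q = 2093$ ($Q = 3 - -2090 = 3 + 2090 = 2093$)
$\frac{1}{Q} = \frac{1}{2093}$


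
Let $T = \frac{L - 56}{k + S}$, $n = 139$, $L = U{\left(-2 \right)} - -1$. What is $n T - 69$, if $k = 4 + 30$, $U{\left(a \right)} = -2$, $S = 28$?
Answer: $- \frac{12201}{62} \approx -196.79$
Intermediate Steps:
$L = -1$ ($L = -2 - -1 = -2 + 1 = -1$)
$k = 34$
$T = - \frac{57}{62}$ ($T = \frac{-1 - 56}{34 + 28} = - \frac{57}{62} \approx -0.91935$)
$n T - 69 = 139 \left(- \frac{57}{62}\right) - 69 = - \frac{7923}{62} - 69 = - \frac{12201}{62}$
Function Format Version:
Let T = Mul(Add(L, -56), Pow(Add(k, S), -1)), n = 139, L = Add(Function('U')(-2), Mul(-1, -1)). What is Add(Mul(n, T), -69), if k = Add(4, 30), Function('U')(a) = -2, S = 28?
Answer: Rational(-12201, 62) ≈ -196.79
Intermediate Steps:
L = -1 (L = Add(-2, Mul(-1, -1)) = Add(-2, 1) = -1)
k = 34
T = Rational(-57, 62) (T = Mul(Add(-1, -56), Pow(Add(34, 28), -1)) = Mul(-57, Pow(62, -1)) = Mul(-57, Rational(1, 62)) = Rational(-57, 62) ≈ -0.91935)
Add(Mul(n, T), -69) = Add(Mul(139, Rational(-57, 62)), -69) = Add(Rational(-7923, 62), -69) = Rational(-12201, 62)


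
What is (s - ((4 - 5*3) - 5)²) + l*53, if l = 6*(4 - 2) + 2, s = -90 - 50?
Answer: 346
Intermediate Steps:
s = -140
l = 14 (l = 6*2 + 2 = 12 + 2 = 14)
(s - ((4 - 5*3) - 5)²) + l*53 = (-140 - ((4 - 5*3) - 5)²) + 14*53 = (-140 - ((4 - 15) - 5)²) + 742 = (-140 - (-11 - 5)²) + 742 = (-140 - 1*(-16)²) + 742 = (-140 - 1*256) + 742 = (-140 - 256) + 742 = -396 + 742 = 346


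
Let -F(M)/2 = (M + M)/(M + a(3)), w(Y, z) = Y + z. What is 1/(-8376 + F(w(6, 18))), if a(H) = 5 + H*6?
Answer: -47/393768 ≈ -0.00011936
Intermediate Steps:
a(H) = 5 + 6*H
F(M) = -4*M/(23 + M) (F(M) = -2*(M + M)/(M + (5 + 6*3)) = -2*2*M/(M + (5 + 18)) = -2*2*M/(M + 23) = -2*2*M/(23 + M) = -4*M/(23 + M))
1/(-8376 + F(w(6, 18))) = 1/(-8376 - 4*(6 + 18)/(23 + (6 + 18))) = 1/(-8376 - 4*24/(23 + 24)) = 1/(-8376 - 4*24/47) = 1/(-8376 - 4*24*1/47) = 1/(-8376 - 96/47) = 1/(-393768/47) = -47/393768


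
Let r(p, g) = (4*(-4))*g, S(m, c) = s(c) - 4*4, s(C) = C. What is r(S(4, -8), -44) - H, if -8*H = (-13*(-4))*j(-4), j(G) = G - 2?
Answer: 665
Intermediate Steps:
j(G) = -2 + G
S(m, c) = -16 + c (S(m, c) = c - 4*4 = c - 16 = -16 + c)
H = 39 (H = -(-13*(-4))*(-2 - 4)/8 = -13*(-6)/2 = -1/8*(-312) = 39)
r(p, g) = -16*g
r(S(4, -8), -44) - H = -16*(-44) - 1*39 = 704 - 39 = 665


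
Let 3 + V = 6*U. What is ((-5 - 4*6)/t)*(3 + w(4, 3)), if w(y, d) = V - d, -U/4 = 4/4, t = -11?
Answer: -783/11 ≈ -71.182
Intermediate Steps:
U = -4 (U = -16/4 = -4*1 = -4)
V = -27 (V = -3 + 6*(-4) = -3 - 24 = -27)
w(y, d) = -27 - d
((-5 - 4*6)/t)*(3 + w(4, 3)) = ((-5 - 4*6)/(-11))*(3 + (-27 - 1*3)) = ((-5 - 24)*(-1/11))*(3 + (-27 - 3)) = (-29*(-1/11))*(3 - 30) = (29/11)*(-27) = -783/11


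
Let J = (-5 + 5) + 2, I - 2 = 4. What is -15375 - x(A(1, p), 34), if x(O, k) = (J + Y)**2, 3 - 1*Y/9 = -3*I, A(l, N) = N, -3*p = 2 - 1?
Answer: -51856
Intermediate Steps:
I = 6 (I = 2 + 4 = 6)
p = -1/3 (p = -(2 - 1)/3 = -1/3*1 = -1/3 ≈ -0.33333)
J = 2 (J = 0 + 2 = 2)
Y = 189 (Y = 27 - (-27)*6 = 27 - 9*(-18) = 27 + 162 = 189)
x(O, k) = 36481 (x(O, k) = (2 + 189)**2 = 191**2 = 36481)
-15375 - x(A(1, p), 34) = -15375 - 1*36481 = -15375 - 36481 = -51856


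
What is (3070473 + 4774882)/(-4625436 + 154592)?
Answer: -1120765/638692 ≈ -1.7548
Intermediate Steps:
(3070473 + 4774882)/(-4625436 + 154592) = 7845355/(-4470844) = 7845355*(-1/4470844) = -1120765/638692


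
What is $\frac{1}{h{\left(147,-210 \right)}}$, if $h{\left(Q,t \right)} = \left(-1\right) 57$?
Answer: $- \frac{1}{57} \approx -0.017544$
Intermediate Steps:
$h{\left(Q,t \right)} = -57$
$\frac{1}{h{\left(147,-210 \right)}} = \frac{1}{-57} = - \frac{1}{57}$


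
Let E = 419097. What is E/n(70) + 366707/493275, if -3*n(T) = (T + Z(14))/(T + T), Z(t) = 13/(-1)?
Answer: -28942203207067/9372225 ≈ -3.0881e+6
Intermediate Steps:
Z(t) = -13 (Z(t) = 13*(-1) = -13)
n(T) = -(-13 + T)/(6*T) (n(T) = -(T - 13)/(3*(T + T)) = -(-13 + T)/(3*(2*T)) = -(-13 + T)*1/(2*T)/3 = -(-13 + T)/(6*T))
E/n(70) + 366707/493275 = 419097/(((⅙)*(13 - 1*70)/70)) + 366707/493275 = 419097/(((⅙)*(1/70)*(13 - 70))) + 366707*(1/493275) = 419097/(((⅙)*(1/70)*(-57))) + 366707/493275 = 419097/(-19/140) + 366707/493275 = 419097*(-140/19) + 366707/493275 = -58673580/19 + 366707/493275 = -28942203207067/9372225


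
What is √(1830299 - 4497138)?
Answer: I*√2666839 ≈ 1633.0*I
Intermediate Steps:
√(1830299 - 4497138) = √(-2666839) = I*√2666839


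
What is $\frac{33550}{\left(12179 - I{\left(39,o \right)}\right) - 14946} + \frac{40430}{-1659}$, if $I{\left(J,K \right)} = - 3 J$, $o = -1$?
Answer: $- \frac{3255979}{87927} \approx -37.03$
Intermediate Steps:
$\frac{33550}{\left(12179 - I{\left(39,o \right)}\right) - 14946} + \frac{40430}{-1659} = \frac{33550}{\left(12179 - \left(-3\right) 39\right) - 14946} + \frac{40430}{-1659} = \frac{33550}{\left(12179 - -117\right) - 14946} + 40430 \left(- \frac{1}{1659}\right) = \frac{33550}{\left(12179 + 117\right) - 14946} - \frac{40430}{1659} = \frac{33550}{12296 - 14946} - \frac{40430}{1659} = \frac{33550}{-2650} - \frac{40430}{1659} = 33550 \left(- \frac{1}{2650}\right) - \frac{40430}{1659} = - \frac{671}{53} - \frac{40430}{1659} = - \frac{3255979}{87927}$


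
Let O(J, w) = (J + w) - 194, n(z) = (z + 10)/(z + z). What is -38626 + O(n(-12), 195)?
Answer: -463499/12 ≈ -38625.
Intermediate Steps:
n(z) = (10 + z)/(2*z) (n(z) = (10 + z)/((2*z)) = (10 + z)*(1/(2*z)) = (10 + z)/(2*z))
O(J, w) = -194 + J + w
-38626 + O(n(-12), 195) = -38626 + (-194 + (½)*(10 - 12)/(-12) + 195) = -38626 + (-194 + (½)*(-1/12)*(-2) + 195) = -38626 + (-194 + 1/12 + 195) = -38626 + 13/12 = -463499/12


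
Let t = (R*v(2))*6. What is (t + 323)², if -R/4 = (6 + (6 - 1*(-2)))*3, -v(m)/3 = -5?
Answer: 218951209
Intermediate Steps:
v(m) = 15 (v(m) = -3*(-5) = 15)
R = -168 (R = -4*(6 + (6 - 1*(-2)))*3 = -4*(6 + (6 + 2))*3 = -4*(6 + 8)*3 = -56*3 = -4*42 = -168)
t = -15120 (t = -168*15*6 = -2520*6 = -15120)
(t + 323)² = (-15120 + 323)² = (-14797)² = 218951209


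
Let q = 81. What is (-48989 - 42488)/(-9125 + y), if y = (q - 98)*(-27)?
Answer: 91477/8666 ≈ 10.556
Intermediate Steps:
y = 459 (y = (81 - 98)*(-27) = -17*(-27) = 459)
(-48989 - 42488)/(-9125 + y) = (-48989 - 42488)/(-9125 + 459) = -91477/(-8666) = -91477*(-1/8666) = 91477/8666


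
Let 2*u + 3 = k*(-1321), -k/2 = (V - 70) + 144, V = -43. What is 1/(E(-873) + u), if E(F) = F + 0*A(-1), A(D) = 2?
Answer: 2/80153 ≈ 2.4952e-5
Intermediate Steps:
k = -62 (k = -2*((-43 - 70) + 144) = -2*(-113 + 144) = -2*31 = -62)
E(F) = F (E(F) = F + 0*2 = F + 0 = F)
u = 81899/2 (u = -3/2 + (-62*(-1321))/2 = -3/2 + (½)*81902 = -3/2 + 40951 = 81899/2 ≈ 40950.)
1/(E(-873) + u) = 1/(-873 + 81899/2) = 1/(80153/2) = 2/80153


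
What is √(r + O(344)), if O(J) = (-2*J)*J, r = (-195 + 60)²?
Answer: I*√218447 ≈ 467.38*I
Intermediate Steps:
r = 18225 (r = (-135)² = 18225)
O(J) = -2*J²
√(r + O(344)) = √(18225 - 2*344²) = √(18225 - 2*118336) = √(18225 - 236672) = √(-218447) = I*√218447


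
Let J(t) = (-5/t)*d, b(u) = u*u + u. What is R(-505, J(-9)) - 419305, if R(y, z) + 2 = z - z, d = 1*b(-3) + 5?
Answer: -419307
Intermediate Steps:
b(u) = u + u² (b(u) = u² + u = u + u²)
d = 11 (d = 1*(-3*(1 - 3)) + 5 = 1*(-3*(-2)) + 5 = 1*6 + 5 = 6 + 5 = 11)
J(t) = -55/t (J(t) = -5/t*11 = -55/t)
R(y, z) = -2 (R(y, z) = -2 + (z - z) = -2 + 0 = -2)
R(-505, J(-9)) - 419305 = -2 - 419305 = -419307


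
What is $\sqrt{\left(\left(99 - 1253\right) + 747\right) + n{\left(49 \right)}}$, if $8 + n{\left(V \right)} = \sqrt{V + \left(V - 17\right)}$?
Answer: $i \sqrt{406} \approx 20.149 i$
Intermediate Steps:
$n{\left(V \right)} = -8 + \sqrt{-17 + 2 V}$ ($n{\left(V \right)} = -8 + \sqrt{V + \left(V - 17\right)} = -8 + \sqrt{V + \left(-17 + V\right)} = -8 + \sqrt{-17 + 2 V}$)
$\sqrt{\left(\left(99 - 1253\right) + 747\right) + n{\left(49 \right)}} = \sqrt{\left(\left(99 - 1253\right) + 747\right) - \left(8 - \sqrt{-17 + 2 \cdot 49}\right)} = \sqrt{\left(-1154 + 747\right) - \left(8 - \sqrt{-17 + 98}\right)} = \sqrt{-407 - \left(8 - \sqrt{81}\right)} = \sqrt{-407 + \left(-8 + 9\right)} = \sqrt{-407 + 1} = \sqrt{-406} = i \sqrt{406}$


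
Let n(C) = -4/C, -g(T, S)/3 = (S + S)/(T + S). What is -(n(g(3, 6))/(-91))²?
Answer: -1/8281 ≈ -0.00012076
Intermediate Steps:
g(T, S) = -6*S/(S + T) (g(T, S) = -3*(S + S)/(T + S) = -3*2*S/(S + T) = -6*S/(S + T))
-(n(g(3, 6))/(-91))² = -(-4/((-6*6/(6 + 3)))/(-91))² = -(-4/((-6*6/9))*(-1/91))² = -(-4/((-6*6*⅑))*(-1/91))² = -(-4/(-4)*(-1/91))² = -(-4*(-¼)*(-1/91))² = -(1*(-1/91))² = -(-1/91)² = -1*1/8281 = -1/8281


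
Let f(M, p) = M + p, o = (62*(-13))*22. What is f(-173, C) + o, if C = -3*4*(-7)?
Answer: -17821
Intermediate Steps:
C = 84 (C = -12*(-7) = 84)
o = -17732 (o = -806*22 = -17732)
f(-173, C) + o = (-173 + 84) - 17732 = -89 - 17732 = -17821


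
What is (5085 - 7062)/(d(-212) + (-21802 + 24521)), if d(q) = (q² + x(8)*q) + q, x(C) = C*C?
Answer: -1977/33883 ≈ -0.058348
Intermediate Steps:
x(C) = C²
d(q) = q² + 65*q (d(q) = (q² + 8²*q) + q = (q² + 64*q) + q = q² + 65*q)
(5085 - 7062)/(d(-212) + (-21802 + 24521)) = (5085 - 7062)/(-212*(65 - 212) + (-21802 + 24521)) = -1977/(-212*(-147) + 2719) = -1977/(31164 + 2719) = -1977/33883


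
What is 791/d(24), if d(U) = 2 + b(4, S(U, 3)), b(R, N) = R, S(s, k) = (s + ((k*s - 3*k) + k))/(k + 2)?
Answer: 791/6 ≈ 131.83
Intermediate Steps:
S(s, k) = (s - 2*k + k*s)/(2 + k) (S(s, k) = (s + ((-3*k + k*s) + k))/(2 + k) = (s + (-2*k + k*s))/(2 + k) = (s - 2*k + k*s)/(2 + k))
d(U) = 6 (d(U) = 2 + 4 = 6)
791/d(24) = 791/6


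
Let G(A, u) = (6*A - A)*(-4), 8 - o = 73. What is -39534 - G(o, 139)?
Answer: -40834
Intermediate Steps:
o = -65 (o = 8 - 1*73 = 8 - 73 = -65)
G(A, u) = -20*A (G(A, u) = (5*A)*(-4) = -20*A)
-39534 - G(o, 139) = -39534 - (-20)*(-65) = -39534 - 1*1300 = -39534 - 1300 = -40834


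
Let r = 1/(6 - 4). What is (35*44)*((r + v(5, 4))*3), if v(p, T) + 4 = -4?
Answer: -34650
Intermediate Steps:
r = ½ (r = 1/2 = ½ ≈ 0.50000)
v(p, T) = -8 (v(p, T) = -4 - 4 = -8)
(35*44)*((r + v(5, 4))*3) = (35*44)*((½ - 8)*3) = 1540*(-15/2*3) = 1540*(-45/2) = -34650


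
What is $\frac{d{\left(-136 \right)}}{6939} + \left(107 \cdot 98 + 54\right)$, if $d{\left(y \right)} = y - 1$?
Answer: $\frac{73136923}{6939} \approx 10540.0$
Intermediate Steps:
$d{\left(y \right)} = -1 + y$
$\frac{d{\left(-136 \right)}}{6939} + \left(107 \cdot 98 + 54\right) = \frac{-1 - 136}{6939} + \left(107 \cdot 98 + 54\right) = \left(-137\right) \frac{1}{6939} + \left(10486 + 54\right) = - \frac{137}{6939} + 10540 = \frac{73136923}{6939}$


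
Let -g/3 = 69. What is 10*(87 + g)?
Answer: -1200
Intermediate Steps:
g = -207 (g = -3*69 = -207)
10*(87 + g) = 10*(87 - 207) = 10*(-120) = -1200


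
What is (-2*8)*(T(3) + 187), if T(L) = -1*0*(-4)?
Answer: -2992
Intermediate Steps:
T(L) = 0 (T(L) = 0*(-4) = 0)
(-2*8)*(T(3) + 187) = (-2*8)*(0 + 187) = -16*187 = -2992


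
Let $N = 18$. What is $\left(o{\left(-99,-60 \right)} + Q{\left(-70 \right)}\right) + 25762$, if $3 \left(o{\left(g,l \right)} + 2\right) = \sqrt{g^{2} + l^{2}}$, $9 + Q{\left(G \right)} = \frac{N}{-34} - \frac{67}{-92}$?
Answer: $\frac{40274875}{1564} + \sqrt{1489} \approx 25790.0$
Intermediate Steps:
$Q{\left(G \right)} = - \frac{13765}{1564}$ ($Q{\left(G \right)} = -9 + \left(\frac{18}{-34} - \frac{67}{-92}\right) = -9 + \left(18 \left(- \frac{1}{34}\right) - - \frac{67}{92}\right) = -9 + \left(- \frac{9}{17} + \frac{67}{92}\right) = -9 + \frac{311}{1564} = - \frac{13765}{1564}$)
$o{\left(g,l \right)} = -2 + \frac{\sqrt{g^{2} + l^{2}}}{3}$
$\left(o{\left(-99,-60 \right)} + Q{\left(-70 \right)}\right) + 25762 = \left(\left(-2 + \frac{\sqrt{\left(-99\right)^{2} + \left(-60\right)^{2}}}{3}\right) - \frac{13765}{1564}\right) + 25762 = \left(\left(-2 + \frac{\sqrt{9801 + 3600}}{3}\right) - \frac{13765}{1564}\right) + 25762 = \left(\left(-2 + \frac{\sqrt{13401}}{3}\right) - \frac{13765}{1564}\right) + 25762 = \left(\left(-2 + \frac{3 \sqrt{1489}}{3}\right) - \frac{13765}{1564}\right) + 25762 = \left(\left(-2 + \sqrt{1489}\right) - \frac{13765}{1564}\right) + 25762 = \left(- \frac{16893}{1564} + \sqrt{1489}\right) + 25762 = \frac{40274875}{1564} + \sqrt{1489}$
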